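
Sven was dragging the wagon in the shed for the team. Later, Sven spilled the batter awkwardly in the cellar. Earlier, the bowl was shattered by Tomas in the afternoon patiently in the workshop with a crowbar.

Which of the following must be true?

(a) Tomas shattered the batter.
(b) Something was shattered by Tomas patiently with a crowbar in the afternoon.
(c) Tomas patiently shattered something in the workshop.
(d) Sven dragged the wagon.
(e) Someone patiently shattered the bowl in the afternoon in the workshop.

(a) Not entailed — Tomas shattered the bowl, not the batter; the batter belongs to the spilling event.
(b) Entailed — this follows by dropping conjuncts from the shattering event's description.
(c) Entailed — this follows by dropping conjuncts from the shattering event's description.
(d) Entailed — 'drag' is an activity; 'was dragging' entails that some dragging happened, so 'dragged' holds.
(e) Entailed — this follows by dropping conjuncts from the shattering event's description.

(b), (c), (d), (e)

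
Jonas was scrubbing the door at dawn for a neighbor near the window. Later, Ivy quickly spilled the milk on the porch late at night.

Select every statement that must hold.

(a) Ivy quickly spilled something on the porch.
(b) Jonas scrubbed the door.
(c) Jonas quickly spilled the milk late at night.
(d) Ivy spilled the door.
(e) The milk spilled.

(a) Entailed — the original entails any weakening of itself; this just drops 'late at night' and generalizes the patient.
(b) Entailed — 'scrub' is an activity; 'was scrubbing' entails that some scrubbing happened, so 'scrubbed' holds.
(c) Not entailed — the passage has Ivy spilling the milk, not Jonas.
(d) Not entailed — Ivy spilled the milk, not the door; the door belongs to the scrubbing event.
(e) Entailed — 'Ivy spilled the milk' is causative; it entails the inchoative 'the milk spilled'.

(a), (b), (e)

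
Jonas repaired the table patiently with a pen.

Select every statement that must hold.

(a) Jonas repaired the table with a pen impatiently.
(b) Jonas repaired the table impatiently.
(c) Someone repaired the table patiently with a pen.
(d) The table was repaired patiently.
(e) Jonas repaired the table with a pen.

(a) Not entailed — 'impatiently' adds a manner not in (and inconsistent with) the original.
(b) Not entailed — 'impatiently' adds a manner not in (and inconsistent with) the original.
(c) Entailed — the original entails any weakening of itself; this just generalizes the agent.
(d) Entailed — dropping 'with a pen' and generalizing the agent leaves a sub-description the original still satisfies.
(e) Entailed — every conjunct here is already in the original repairing event.

(c), (d), (e)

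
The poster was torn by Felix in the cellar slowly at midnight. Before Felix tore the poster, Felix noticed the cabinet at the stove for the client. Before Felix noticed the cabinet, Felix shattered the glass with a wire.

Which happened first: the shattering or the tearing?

the shattering

The connectives place the shattering before the tearing.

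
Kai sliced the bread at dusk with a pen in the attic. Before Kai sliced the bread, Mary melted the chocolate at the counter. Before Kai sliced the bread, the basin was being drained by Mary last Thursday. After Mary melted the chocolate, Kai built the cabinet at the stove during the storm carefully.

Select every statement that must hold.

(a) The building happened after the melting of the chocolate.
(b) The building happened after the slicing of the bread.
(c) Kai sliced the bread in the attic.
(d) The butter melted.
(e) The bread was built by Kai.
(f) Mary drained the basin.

(a) Entailed — the narrative places the melting before the building.
(b) Not entailed — the narrative doesn't order the slicing relative to the building.
(c) Entailed — every conjunct here is already in the original slicing event.
(d) Not entailed — the chocolate is what melted, not the butter.
(e) Not entailed — Kai built the cabinet, not the bread; the bread belongs to the slicing event.
(f) Not entailed — 'was draining' is progressive on an accomplishment; it does not entail the completed 'drained'.

(a), (c)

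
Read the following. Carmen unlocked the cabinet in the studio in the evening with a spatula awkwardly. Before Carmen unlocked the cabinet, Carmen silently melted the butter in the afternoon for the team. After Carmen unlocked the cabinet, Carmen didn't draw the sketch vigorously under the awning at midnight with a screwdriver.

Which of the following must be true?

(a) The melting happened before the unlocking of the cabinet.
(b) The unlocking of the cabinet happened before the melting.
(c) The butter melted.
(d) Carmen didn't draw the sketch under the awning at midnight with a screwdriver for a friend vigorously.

(a), (c), (d)

(a) Entailed — the narrative places the melting before the unlocking.
(b) Not entailed — the narrative places the melting before the unlocking, not after.
(c) Entailed — 'Carmen melted the butter' is causative; it entails the inchoative 'the butter melted'.
(d) Entailed — under negation, adding a further restriction is entailed: if no such drawing event occurred, none occurred for a friend either.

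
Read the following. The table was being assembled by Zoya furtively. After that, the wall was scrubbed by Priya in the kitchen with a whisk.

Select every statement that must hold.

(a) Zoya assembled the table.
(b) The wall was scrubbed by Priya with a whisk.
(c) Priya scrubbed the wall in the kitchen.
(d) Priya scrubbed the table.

(b), (c)

(a) Not entailed — 'was assembling' is progressive on an accomplishment; it does not entail the completed 'assembled'.
(b) Entailed — the original entails any weakening of itself; this just drops 'in the kitchen'.
(c) Entailed — dropping 'with a whisk' leaves a sub-description the original still satisfies.
(d) Not entailed — Priya scrubbed the wall, not the table; the table belongs to the assembling event.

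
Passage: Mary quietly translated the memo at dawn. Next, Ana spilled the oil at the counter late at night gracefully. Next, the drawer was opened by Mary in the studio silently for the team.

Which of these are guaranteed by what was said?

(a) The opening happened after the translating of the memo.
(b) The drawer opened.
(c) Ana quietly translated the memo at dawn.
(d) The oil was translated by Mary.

(a), (b)

(a) Entailed — the narrative places the translating before the opening.
(b) Entailed — 'Mary opened the drawer' is causative; it entails the inchoative 'the drawer opened'.
(c) Not entailed — the passage has Mary translating the memo, not Ana.
(d) Not entailed — Mary translated the memo, not the oil; the oil belongs to the spilling event.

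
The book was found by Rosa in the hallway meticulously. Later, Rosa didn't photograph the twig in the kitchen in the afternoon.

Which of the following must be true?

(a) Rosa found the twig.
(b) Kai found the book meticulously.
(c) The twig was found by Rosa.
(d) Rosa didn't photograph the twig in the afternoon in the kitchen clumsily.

(a) Not entailed — Rosa found the book, not the twig; the twig belongs to the photographing event.
(b) Not entailed — the passage has Rosa finding the book, not Kai.
(c) Not entailed — Rosa found the book, not the twig; the twig belongs to the photographing event.
(d) Entailed — under negation, adding a further restriction is entailed: if no such photographing event occurred, none occurred clumsily either.

(d)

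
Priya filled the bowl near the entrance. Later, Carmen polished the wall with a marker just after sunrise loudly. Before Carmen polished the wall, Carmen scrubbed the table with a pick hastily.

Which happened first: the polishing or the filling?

The connectives place the filling before the polishing.

the filling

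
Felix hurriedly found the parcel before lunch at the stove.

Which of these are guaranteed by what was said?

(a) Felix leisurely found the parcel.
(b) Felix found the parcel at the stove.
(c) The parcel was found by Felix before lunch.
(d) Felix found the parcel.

(b), (c), (d)

(a) Not entailed — 'leisurely' adds a manner not in (and inconsistent with) the original.
(b) Entailed — this follows by dropping conjuncts from the finding event's description.
(c) Entailed — this follows by dropping conjuncts from the finding event's description.
(d) Entailed — dropping 'before lunch', 'at the stove', 'hurriedly' leaves a sub-description the original still satisfies.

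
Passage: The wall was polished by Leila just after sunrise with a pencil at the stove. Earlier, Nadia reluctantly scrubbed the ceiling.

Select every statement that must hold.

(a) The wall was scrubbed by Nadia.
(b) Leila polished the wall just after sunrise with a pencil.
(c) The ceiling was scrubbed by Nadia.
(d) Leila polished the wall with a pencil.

(b), (c), (d)

(a) Not entailed — Nadia scrubbed the ceiling, not the wall; the wall belongs to the polishing event.
(b) Entailed — every conjunct here is already in the original polishing event.
(c) Entailed — every conjunct here is already in the original scrubbing event.
(d) Entailed — every conjunct here is already in the original polishing event.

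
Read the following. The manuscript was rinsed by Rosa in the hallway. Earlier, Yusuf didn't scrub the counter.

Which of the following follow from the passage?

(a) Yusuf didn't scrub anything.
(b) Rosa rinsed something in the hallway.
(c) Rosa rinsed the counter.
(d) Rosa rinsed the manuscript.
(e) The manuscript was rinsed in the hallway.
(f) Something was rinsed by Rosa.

(a) Not entailed — the original only denies this specific event; Yusuf may have scrubbed something else.
(b) Entailed — generalizing the patient leaves a sub-description the original still satisfies.
(c) Not entailed — Rosa rinsed the manuscript, not the counter; the counter belongs to the scrubbing event.
(d) Entailed — every conjunct here is already in the original rinsing event.
(e) Entailed — generalizing the agent leaves a sub-description the original still satisfies.
(f) Entailed — every conjunct here is already in the original rinsing event.

(b), (d), (e), (f)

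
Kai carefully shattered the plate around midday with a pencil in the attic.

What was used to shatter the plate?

'with a pencil' marks the instrument of the shattering event.

a pencil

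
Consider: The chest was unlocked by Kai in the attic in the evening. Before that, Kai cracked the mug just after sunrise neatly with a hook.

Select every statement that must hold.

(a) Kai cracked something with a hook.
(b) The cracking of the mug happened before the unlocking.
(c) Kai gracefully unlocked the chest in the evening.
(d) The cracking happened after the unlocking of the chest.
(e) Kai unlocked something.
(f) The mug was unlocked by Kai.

(a) Entailed — every conjunct here is already in the original cracking event.
(b) Entailed — the narrative places the cracking before the unlocking.
(c) Not entailed — 'gracefully' adds information not in the original event.
(d) Not entailed — the narrative places the cracking before the unlocking, not after.
(e) Entailed — this follows by dropping conjuncts from the unlocking event's description.
(f) Not entailed — Kai unlocked the chest, not the mug; the mug belongs to the cracking event.

(a), (b), (e)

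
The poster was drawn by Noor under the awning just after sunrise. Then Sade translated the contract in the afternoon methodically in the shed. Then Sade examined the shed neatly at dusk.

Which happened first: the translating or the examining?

The connectives place the translating before the examining.

the translating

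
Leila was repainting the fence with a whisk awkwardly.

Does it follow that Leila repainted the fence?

'was repainting' is progressive; for an accomplishment like 'repaint the fence', it doesn't entail completion.

no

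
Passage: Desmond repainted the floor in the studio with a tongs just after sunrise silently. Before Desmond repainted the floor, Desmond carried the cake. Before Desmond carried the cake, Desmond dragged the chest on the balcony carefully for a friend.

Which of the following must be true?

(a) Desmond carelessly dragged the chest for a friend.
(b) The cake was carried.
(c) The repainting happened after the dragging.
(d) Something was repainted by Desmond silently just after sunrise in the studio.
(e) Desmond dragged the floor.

(a) Not entailed — 'carelessly' adds a manner not in (and inconsistent with) the original.
(b) Entailed — this follows by dropping conjuncts from the carrying event's description.
(c) Entailed — the narrative places the dragging before the repainting.
(d) Entailed — this follows by dropping conjuncts from the repainting event's description.
(e) Not entailed — Desmond dragged the chest, not the floor; the floor belongs to the repainting event.

(b), (c), (d)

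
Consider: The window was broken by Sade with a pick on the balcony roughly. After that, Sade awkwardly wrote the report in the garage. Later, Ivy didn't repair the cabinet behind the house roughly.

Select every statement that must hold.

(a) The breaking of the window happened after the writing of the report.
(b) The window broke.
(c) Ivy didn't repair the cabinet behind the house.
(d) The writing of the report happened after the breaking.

(a) Not entailed — the narrative places the breaking before the writing, not after.
(b) Entailed — 'Sade broke the window' is causative; it entails the inchoative 'the window broke'.
(c) Not entailed — dropping 'roughly' under negation is not valid — the original leaves open that Ivy repaired the cabinet some other way.
(d) Entailed — the narrative places the breaking before the writing.

(b), (d)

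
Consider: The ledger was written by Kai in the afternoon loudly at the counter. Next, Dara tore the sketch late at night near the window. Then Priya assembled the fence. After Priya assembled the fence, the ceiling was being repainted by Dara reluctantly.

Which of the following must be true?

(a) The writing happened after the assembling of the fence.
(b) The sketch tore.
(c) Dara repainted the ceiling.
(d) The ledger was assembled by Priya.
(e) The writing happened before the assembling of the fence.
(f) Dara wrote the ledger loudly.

(a) Not entailed — the narrative places the writing before the assembling, not after.
(b) Entailed — 'Dara tore the sketch' is causative; it entails the inchoative 'the sketch tore'.
(c) Not entailed — 'was repainting' is progressive on an accomplishment; it does not entail the completed 'repainted'.
(d) Not entailed — Priya assembled the fence, not the ledger; the ledger belongs to the writing event.
(e) Entailed — the narrative places the writing before the assembling.
(f) Not entailed — the passage has Kai writing the ledger, not Dara.

(b), (e)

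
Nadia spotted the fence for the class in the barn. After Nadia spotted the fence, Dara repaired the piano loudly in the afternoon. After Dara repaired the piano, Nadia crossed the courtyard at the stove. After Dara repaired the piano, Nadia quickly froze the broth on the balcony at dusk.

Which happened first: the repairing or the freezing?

The connectives place the repairing before the freezing.

the repairing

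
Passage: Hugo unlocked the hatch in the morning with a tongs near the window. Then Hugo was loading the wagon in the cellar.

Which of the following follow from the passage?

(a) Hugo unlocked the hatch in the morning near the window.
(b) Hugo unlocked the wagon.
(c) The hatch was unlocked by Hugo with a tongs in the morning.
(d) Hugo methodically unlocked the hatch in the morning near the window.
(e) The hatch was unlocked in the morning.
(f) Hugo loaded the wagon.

(a), (c), (e)

(a) Entailed — dropping 'with a tongs' leaves a sub-description the original still satisfies.
(b) Not entailed — Hugo unlocked the hatch, not the wagon; the wagon belongs to the loading event.
(c) Entailed — every conjunct here is already in the original unlocking event.
(d) Not entailed — 'methodically' adds information not in the original event.
(e) Entailed — the original entails any weakening of itself; this just drops 'near the window', 'with a tongs' and generalizes the agent.
(f) Not entailed — 'was loading' is progressive on an accomplishment; it does not entail the completed 'loaded'.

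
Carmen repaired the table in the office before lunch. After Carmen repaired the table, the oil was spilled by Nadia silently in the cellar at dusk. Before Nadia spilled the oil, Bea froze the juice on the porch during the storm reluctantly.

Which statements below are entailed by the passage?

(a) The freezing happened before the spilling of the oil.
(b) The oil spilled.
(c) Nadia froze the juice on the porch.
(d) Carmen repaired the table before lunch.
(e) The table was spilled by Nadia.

(a), (b), (d)

(a) Entailed — the narrative places the freezing before the spilling.
(b) Entailed — 'Nadia spilled the oil' is causative; it entails the inchoative 'the oil spilled'.
(c) Not entailed — the passage has Bea freezing the juice, not Nadia.
(d) Entailed — the original entails any weakening of itself; this just drops 'in the office'.
(e) Not entailed — Nadia spilled the oil, not the table; the table belongs to the repairing event.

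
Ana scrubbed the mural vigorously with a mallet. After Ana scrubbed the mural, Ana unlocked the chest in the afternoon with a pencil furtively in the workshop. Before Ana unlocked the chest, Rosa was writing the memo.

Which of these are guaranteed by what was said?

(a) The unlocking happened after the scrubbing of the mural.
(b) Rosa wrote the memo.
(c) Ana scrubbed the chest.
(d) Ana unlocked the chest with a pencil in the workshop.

(a), (d)

(a) Entailed — the narrative places the scrubbing before the unlocking.
(b) Not entailed — 'was writing' is progressive on an accomplishment; it does not entail the completed 'wrote'.
(c) Not entailed — Ana scrubbed the mural, not the chest; the chest belongs to the unlocking event.
(d) Entailed — the original entails any weakening of itself; this just drops 'in the afternoon', 'furtively'.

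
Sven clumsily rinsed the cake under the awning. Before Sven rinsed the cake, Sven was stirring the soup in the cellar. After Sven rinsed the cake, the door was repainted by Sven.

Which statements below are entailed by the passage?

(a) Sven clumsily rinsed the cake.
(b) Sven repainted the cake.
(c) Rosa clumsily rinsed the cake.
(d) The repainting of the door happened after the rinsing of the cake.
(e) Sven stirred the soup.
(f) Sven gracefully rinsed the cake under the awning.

(a), (d), (e)

(a) Entailed — every conjunct here is already in the original rinsing event.
(b) Not entailed — Sven repainted the door, not the cake; the cake belongs to the rinsing event.
(c) Not entailed — the passage has Sven rinsing the cake, not Rosa.
(d) Entailed — the narrative places the rinsing before the repainting.
(e) Entailed — 'stir' is an activity; 'was stirring' entails that some stirring happened, so 'stirred' holds.
(f) Not entailed — 'gracefully' adds a manner not in (and inconsistent with) the original.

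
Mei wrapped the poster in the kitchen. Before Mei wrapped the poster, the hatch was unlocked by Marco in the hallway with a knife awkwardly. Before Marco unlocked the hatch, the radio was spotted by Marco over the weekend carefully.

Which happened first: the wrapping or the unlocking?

The connectives place the unlocking before the wrapping.

the unlocking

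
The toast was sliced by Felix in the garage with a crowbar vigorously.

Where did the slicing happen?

'in the garage' marks the location of the slicing event.

in the garage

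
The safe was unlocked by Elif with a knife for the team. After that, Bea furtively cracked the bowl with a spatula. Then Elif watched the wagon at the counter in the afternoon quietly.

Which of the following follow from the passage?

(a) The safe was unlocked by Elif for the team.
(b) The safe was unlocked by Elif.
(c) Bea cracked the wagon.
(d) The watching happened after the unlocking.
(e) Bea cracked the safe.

(a), (b), (d)

(a) Entailed — dropping 'with a knife' leaves a sub-description the original still satisfies.
(b) Entailed — dropping 'for the team', 'with a knife' leaves a sub-description the original still satisfies.
(c) Not entailed — Bea cracked the bowl, not the wagon; the wagon belongs to the watching event.
(d) Entailed — the narrative places the unlocking before the watching.
(e) Not entailed — Bea cracked the bowl, not the safe; the safe belongs to the unlocking event.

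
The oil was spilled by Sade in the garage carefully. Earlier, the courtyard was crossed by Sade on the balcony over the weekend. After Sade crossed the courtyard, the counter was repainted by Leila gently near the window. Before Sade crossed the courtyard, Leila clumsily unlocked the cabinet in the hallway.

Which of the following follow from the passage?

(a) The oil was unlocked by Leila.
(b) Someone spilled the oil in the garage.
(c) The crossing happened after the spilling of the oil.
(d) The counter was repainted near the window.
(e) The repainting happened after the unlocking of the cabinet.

(a) Not entailed — Leila unlocked the cabinet, not the oil; the oil belongs to the spilling event.
(b) Entailed — the original entails any weakening of itself; this just drops 'carefully' and generalizes the agent.
(c) Not entailed — the narrative places the crossing before the spilling, not after.
(d) Entailed — the original entails any weakening of itself; this just drops 'gently' and generalizes the agent.
(e) Entailed — the narrative places the unlocking before the repainting.

(b), (d), (e)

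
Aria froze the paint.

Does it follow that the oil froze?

Nothing is said about any oil; only the paint is affected.

no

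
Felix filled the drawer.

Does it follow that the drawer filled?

'Felix filled the drawer' is the causative; it entails the inchoative 'the drawer filled'.

yes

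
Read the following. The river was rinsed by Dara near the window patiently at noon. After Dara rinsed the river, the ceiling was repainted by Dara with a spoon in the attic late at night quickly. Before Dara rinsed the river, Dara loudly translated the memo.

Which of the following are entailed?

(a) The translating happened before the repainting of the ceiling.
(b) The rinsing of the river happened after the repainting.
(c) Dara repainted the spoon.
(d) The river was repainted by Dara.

(a)

(a) Entailed — the narrative places the translating before the repainting.
(b) Not entailed — the narrative places the rinsing before the repainting, not after.
(c) Not entailed — the spoon is the instrument, not what was repainted.
(d) Not entailed — Dara repainted the ceiling, not the river; the river belongs to the rinsing event.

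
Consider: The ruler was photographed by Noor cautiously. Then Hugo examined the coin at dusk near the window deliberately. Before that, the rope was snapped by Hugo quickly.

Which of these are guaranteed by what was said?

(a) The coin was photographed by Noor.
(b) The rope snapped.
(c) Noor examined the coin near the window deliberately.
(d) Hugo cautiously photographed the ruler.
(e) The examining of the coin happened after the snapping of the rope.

(b), (e)

(a) Not entailed — Noor photographed the ruler, not the coin; the coin belongs to the examining event.
(b) Entailed — 'Hugo snapped the rope' is causative; it entails the inchoative 'the rope snapped'.
(c) Not entailed — the passage has Hugo examining the coin, not Noor.
(d) Not entailed — the passage has Noor photographing the ruler, not Hugo.
(e) Entailed — the narrative places the snapping before the examining.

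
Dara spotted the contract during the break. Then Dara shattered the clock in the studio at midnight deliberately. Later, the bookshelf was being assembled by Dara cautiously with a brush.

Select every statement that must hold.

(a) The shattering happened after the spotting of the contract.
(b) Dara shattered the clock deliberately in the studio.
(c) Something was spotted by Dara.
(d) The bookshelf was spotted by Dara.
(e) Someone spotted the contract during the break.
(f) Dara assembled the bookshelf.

(a), (b), (c), (e)

(a) Entailed — the narrative places the spotting before the shattering.
(b) Entailed — dropping 'at midnight' leaves a sub-description the original still satisfies.
(c) Entailed — the original entails any weakening of itself; this just drops 'during the break' and generalizes the patient.
(d) Not entailed — Dara spotted the contract, not the bookshelf; the bookshelf belongs to the assembling event.
(e) Entailed — the original entails any weakening of itself; this just generalizes the agent.
(f) Not entailed — 'was assembling' is progressive on an accomplishment; it does not entail the completed 'assembled'.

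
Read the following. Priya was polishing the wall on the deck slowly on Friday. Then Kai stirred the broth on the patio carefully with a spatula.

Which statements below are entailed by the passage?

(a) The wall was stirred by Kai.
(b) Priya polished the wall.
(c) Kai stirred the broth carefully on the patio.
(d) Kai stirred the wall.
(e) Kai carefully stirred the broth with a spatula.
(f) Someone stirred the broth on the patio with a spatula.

(a) Not entailed — Kai stirred the broth, not the wall; the wall belongs to the polishing event.
(b) Entailed — 'polish' is an activity; 'was polishing' entails that some polishing happened, so 'polished' holds.
(c) Entailed — every conjunct here is already in the original stirring event.
(d) Not entailed — Kai stirred the broth, not the wall; the wall belongs to the polishing event.
(e) Entailed — dropping 'on the patio' leaves a sub-description the original still satisfies.
(f) Entailed — this follows by dropping conjuncts from the stirring event's description.

(b), (c), (e), (f)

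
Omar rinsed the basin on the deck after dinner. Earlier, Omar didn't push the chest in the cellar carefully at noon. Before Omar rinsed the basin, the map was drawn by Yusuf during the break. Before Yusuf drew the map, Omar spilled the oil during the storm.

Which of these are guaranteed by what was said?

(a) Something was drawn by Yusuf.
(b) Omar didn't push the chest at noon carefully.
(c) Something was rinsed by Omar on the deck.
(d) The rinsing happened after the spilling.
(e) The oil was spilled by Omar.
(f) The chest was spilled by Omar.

(a) Entailed — every conjunct here is already in the original drawing event.
(b) Not entailed — dropping 'in the cellar' under negation is not valid — the original leaves open that Omar pushed the chest some other way.
(c) Entailed — this follows by dropping conjuncts from the rinsing event's description.
(d) Entailed — the narrative places the spilling before the rinsing.
(e) Entailed — the original entails any weakening of itself; this just drops 'during the storm'.
(f) Not entailed — Omar spilled the oil, not the chest; the chest belongs to the pushing event.

(a), (c), (d), (e)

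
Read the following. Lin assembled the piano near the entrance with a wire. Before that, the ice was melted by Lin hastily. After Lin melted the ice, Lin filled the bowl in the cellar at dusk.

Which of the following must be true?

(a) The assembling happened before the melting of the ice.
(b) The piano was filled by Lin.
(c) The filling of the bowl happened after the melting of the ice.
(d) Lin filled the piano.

(a) Not entailed — the narrative places the melting before the assembling, not after.
(b) Not entailed — Lin filled the bowl, not the piano; the piano belongs to the assembling event.
(c) Entailed — the narrative places the melting before the filling.
(d) Not entailed — Lin filled the bowl, not the piano; the piano belongs to the assembling event.

(c)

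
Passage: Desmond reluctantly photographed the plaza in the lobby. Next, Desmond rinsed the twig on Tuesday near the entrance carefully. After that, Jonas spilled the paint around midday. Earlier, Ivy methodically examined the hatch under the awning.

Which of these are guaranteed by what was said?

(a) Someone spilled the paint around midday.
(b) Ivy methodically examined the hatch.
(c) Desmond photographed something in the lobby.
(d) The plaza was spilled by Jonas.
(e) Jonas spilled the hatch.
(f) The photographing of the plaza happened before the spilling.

(a), (b), (c), (f)

(a) Entailed — every conjunct here is already in the original spilling event.
(b) Entailed — the original entails any weakening of itself; this just drops 'under the awning'.
(c) Entailed — every conjunct here is already in the original photographing event.
(d) Not entailed — Jonas spilled the paint, not the plaza; the plaza belongs to the photographing event.
(e) Not entailed — Jonas spilled the paint, not the hatch; the hatch belongs to the examining event.
(f) Entailed — the narrative places the photographing before the spilling.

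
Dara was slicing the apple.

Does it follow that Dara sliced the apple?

no

'was slicing' is progressive; for an accomplishment like 'slice the apple', it doesn't entail completion.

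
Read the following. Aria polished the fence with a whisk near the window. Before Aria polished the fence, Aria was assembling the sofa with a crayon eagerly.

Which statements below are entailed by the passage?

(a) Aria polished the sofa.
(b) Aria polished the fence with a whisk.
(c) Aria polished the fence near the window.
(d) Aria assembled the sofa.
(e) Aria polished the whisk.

(b), (c)

(a) Not entailed — Aria polished the fence, not the sofa; the sofa belongs to the assembling event.
(b) Entailed — this follows by dropping conjuncts from the polishing event's description.
(c) Entailed — dropping 'with a whisk' leaves a sub-description the original still satisfies.
(d) Not entailed — 'was assembling' is progressive on an accomplishment; it does not entail the completed 'assembled'.
(e) Not entailed — the whisk is the instrument, not what was polished.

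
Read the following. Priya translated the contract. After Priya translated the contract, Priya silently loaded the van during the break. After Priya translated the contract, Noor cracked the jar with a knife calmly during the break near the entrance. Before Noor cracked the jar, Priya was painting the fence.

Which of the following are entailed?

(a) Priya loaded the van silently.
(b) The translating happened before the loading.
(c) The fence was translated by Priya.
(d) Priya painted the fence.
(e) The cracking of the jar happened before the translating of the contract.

(a) Entailed — this follows by dropping conjuncts from the loading event's description.
(b) Entailed — the narrative places the translating before the loading.
(c) Not entailed — Priya translated the contract, not the fence; the fence belongs to the painting event.
(d) Not entailed — 'was painting' is progressive on an accomplishment; it does not entail the completed 'painted'.
(e) Not entailed — the narrative places the translating before the cracking, not after.

(a), (b)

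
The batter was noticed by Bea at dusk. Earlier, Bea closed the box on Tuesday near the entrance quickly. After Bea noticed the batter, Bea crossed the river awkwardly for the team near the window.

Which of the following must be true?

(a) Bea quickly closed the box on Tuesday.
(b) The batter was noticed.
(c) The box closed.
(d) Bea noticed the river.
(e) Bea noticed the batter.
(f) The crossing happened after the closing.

(a) Entailed — dropping 'near the entrance' leaves a sub-description the original still satisfies.
(b) Entailed — the original entails any weakening of itself; this just drops 'at dusk' and generalizes the agent.
(c) Entailed — 'Bea closed the box' is causative; it entails the inchoative 'the box closed'.
(d) Not entailed — Bea noticed the batter, not the river; the river belongs to the crossing event.
(e) Entailed — dropping 'at dusk' leaves a sub-description the original still satisfies.
(f) Entailed — the narrative places the closing before the crossing.

(a), (b), (c), (e), (f)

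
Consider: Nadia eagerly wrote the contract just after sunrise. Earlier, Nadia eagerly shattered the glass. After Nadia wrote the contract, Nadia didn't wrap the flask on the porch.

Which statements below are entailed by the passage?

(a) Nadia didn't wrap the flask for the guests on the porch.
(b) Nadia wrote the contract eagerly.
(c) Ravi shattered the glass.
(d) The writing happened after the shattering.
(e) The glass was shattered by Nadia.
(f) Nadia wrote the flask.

(a) Entailed — under negation, adding a further restriction is entailed: if no such wrapping event occurred, none occurred for the guests either.
(b) Entailed — every conjunct here is already in the original writing event.
(c) Not entailed — the passage has Nadia shattering the glass, not Ravi.
(d) Entailed — the narrative places the shattering before the writing.
(e) Entailed — dropping 'eagerly' leaves a sub-description the original still satisfies.
(f) Not entailed — Nadia wrote the contract, not the flask; the flask belongs to the wrapping event.

(a), (b), (d), (e)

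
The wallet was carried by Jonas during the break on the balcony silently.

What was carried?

the wallet

'the wallet' marks the patient of the carrying event.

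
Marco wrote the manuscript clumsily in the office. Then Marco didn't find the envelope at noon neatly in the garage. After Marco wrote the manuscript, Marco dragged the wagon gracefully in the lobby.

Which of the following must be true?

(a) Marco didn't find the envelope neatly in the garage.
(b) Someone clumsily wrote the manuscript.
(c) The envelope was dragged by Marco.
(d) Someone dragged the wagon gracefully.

(a) Not entailed — dropping 'at noon' under negation is not valid — the original leaves open that Marco found the envelope some other way.
(b) Entailed — every conjunct here is already in the original writing event.
(c) Not entailed — Marco dragged the wagon, not the envelope; the envelope belongs to the finding event.
(d) Entailed — dropping 'in the lobby' and generalizing the agent leaves a sub-description the original still satisfies.

(b), (d)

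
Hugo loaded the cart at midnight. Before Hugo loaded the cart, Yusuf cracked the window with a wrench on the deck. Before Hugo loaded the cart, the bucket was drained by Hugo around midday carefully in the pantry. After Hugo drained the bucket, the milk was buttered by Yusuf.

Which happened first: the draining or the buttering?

the draining

The connectives place the draining before the buttering.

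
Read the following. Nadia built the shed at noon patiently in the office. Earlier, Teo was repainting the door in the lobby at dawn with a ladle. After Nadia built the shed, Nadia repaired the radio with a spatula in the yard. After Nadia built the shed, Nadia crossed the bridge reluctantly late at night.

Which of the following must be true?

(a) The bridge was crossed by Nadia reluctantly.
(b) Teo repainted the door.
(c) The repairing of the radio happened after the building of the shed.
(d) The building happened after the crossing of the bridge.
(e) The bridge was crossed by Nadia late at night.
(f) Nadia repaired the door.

(a) Entailed — this follows by dropping conjuncts from the crossing event's description.
(b) Not entailed — 'was repainting' is progressive on an accomplishment; it does not entail the completed 'repainted'.
(c) Entailed — the narrative places the building before the repairing.
(d) Not entailed — the narrative places the building before the crossing, not after.
(e) Entailed — every conjunct here is already in the original crossing event.
(f) Not entailed — Nadia repaired the radio, not the door; the door belongs to the repainting event.

(a), (c), (e)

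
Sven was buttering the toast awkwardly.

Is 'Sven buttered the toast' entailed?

no

'was buttering' is progressive; for an accomplishment like 'butter the toast', it doesn't entail completion.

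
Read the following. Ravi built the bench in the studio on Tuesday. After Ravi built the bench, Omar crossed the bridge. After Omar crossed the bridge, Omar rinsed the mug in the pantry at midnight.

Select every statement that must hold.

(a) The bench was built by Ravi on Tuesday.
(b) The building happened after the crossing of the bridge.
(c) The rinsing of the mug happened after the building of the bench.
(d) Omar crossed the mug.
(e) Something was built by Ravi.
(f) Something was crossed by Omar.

(a), (c), (e), (f)

(a) Entailed — this follows by dropping conjuncts from the building event's description.
(b) Not entailed — the narrative places the building before the crossing, not after.
(c) Entailed — the narrative places the building before the rinsing.
(d) Not entailed — Omar crossed the bridge, not the mug; the mug belongs to the rinsing event.
(e) Entailed — the original entails any weakening of itself; this just drops 'in the studio', 'on Tuesday' and generalizes the patient.
(f) Entailed — every conjunct here is already in the original crossing event.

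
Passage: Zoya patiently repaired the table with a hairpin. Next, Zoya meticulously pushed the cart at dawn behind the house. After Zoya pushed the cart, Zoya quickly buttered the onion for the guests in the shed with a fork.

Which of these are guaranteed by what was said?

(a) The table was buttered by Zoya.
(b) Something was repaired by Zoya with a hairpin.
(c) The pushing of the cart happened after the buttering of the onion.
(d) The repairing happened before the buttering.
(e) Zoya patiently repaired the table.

(a) Not entailed — Zoya buttered the onion, not the table; the table belongs to the repairing event.
(b) Entailed — this follows by dropping conjuncts from the repairing event's description.
(c) Not entailed — the narrative places the pushing before the buttering, not after.
(d) Entailed — the narrative places the repairing before the buttering.
(e) Entailed — every conjunct here is already in the original repairing event.

(b), (d), (e)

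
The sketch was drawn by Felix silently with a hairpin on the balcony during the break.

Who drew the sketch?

'Felix' marks the agent of the drawing event.

Felix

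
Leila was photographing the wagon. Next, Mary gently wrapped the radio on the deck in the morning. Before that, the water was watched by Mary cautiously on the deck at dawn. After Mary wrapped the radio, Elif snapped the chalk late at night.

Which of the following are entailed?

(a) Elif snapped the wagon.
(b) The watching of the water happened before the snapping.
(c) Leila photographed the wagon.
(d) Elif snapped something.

(b), (d)

(a) Not entailed — Elif snapped the chalk, not the wagon; the wagon belongs to the photographing event.
(b) Entailed — the narrative places the watching before the snapping.
(c) Not entailed — 'was photographing' is progressive on an accomplishment; it does not entail the completed 'photographed'.
(d) Entailed — this follows by dropping conjuncts from the snapping event's description.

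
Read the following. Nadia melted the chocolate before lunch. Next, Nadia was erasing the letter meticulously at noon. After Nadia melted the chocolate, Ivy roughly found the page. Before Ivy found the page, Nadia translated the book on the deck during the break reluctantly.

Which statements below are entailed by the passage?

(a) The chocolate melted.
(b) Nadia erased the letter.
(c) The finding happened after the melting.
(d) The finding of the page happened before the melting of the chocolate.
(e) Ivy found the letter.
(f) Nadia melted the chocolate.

(a), (c), (f)

(a) Entailed — 'Nadia melted the chocolate' is causative; it entails the inchoative 'the chocolate melted'.
(b) Not entailed — 'was erasing' is progressive on an accomplishment; it does not entail the completed 'erased'.
(c) Entailed — the narrative places the melting before the finding.
(d) Not entailed — the narrative places the melting before the finding, not after.
(e) Not entailed — Ivy found the page, not the letter; the letter belongs to the erasing event.
(f) Entailed — every conjunct here is already in the original melting event.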